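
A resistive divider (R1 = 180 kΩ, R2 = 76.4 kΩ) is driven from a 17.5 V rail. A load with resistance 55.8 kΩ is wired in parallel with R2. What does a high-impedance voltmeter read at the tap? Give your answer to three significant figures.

V_out ≈ 2.66 V

The load sits in parallel with R2: R2‖R_L = (76.4 × 55.8) / (76.4 + 55.8) = 32.25 kΩ.
V_out = 17.5 × 32.25 / (180 + 32.25) = 17.5 × 32.25/212.2 = 2.66 V.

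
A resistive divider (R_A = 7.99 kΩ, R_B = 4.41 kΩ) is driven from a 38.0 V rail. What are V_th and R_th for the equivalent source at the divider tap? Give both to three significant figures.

V_th = 13.5 V, R_th = 2.84 kΩ

V_th is the open-circuit tap voltage: 38.0 × 4.41/(7.99 + 4.41) = 13.5 V.
With the supply zeroed, R_A and R_B appear in parallel from the tap: R_th = R_A‖R_B = (7.99 × 4.41)/12.40 = 2.84 kΩ.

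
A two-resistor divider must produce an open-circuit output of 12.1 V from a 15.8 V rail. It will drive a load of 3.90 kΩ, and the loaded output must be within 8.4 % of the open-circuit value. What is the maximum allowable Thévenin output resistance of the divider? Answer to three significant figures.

Loading drop = R_th/(R_th + R_L) ≤ 0.0840, so R_th ≤ R_L · ε/(1−ε) = 3.90 kΩ × 0.0840/0.9160 = 358 Ω.
(Any R1, R2 with R2/(R1+R2) = 0.766 and R1‖R2 ≤ 358 Ω will meet the spec.)

R_th ≤ 358 Ω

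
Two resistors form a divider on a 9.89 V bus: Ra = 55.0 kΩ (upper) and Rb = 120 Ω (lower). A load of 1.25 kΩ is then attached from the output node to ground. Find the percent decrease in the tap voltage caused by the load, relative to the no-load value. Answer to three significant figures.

8.74 %

The divider's output (Thévenin) resistance is Ra‖Rb = 119.7 Ω.
Fractional drop under load = R_th/(R_th + R_L) = 119.7 / (119.7 + 1250) = 0.08742.
So the output falls by 8.74 %.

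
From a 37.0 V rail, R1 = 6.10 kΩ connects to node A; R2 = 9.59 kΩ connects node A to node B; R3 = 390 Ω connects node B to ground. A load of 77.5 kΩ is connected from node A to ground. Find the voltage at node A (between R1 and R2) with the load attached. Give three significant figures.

V ≈ 21.9 V

Below node A the series string R2+R3 = 9980 Ω sits in parallel with the 77500 Ω load: 8841 Ω.
V_A = 37.0 × 8841/(6100 + 8841) = 21.9 V.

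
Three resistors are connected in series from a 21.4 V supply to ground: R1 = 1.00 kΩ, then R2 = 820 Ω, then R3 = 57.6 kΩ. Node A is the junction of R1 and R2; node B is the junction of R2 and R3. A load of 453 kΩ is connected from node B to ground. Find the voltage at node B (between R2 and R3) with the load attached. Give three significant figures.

V ≈ 20.7 V

At node B, R3 is in parallel with the load: R3‖R_L = 51100 Ω.
Below node A the resistance is R2 + (R3‖R_L) = 51920 Ω, so V_A = 21.4 × 51920/52920 = 21.00 V.
Then V_B = V_A × (R3‖R_L)/(R2 + R3‖R_L) = 21.00 × 51100/51920 = 20.7 V.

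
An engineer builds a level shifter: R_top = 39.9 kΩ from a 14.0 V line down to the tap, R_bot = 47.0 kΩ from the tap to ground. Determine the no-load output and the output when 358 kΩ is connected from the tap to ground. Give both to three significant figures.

Open-circuit: V = 14.0 × 47.0/(39.9 + 47.0) = 7.57 V.
With the load, R_bot becomes R_bot‖R_L = 41.55 kΩ, so V = 14.0 × 41.55/81.45 = 7.14 V.

Unloaded: 7.57 V; loaded: 7.14 V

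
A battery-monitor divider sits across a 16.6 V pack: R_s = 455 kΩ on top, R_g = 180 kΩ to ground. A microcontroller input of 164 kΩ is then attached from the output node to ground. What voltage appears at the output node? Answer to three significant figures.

The load sits in parallel with R_g: R_g‖R_L = (180 × 164) / (180 + 164) = 85.81 kΩ.
V_out = 16.6 × 85.81 / (455 + 85.81) = 16.6 × 85.81/540.8 = 2.63 V.

V_out ≈ 2.63 V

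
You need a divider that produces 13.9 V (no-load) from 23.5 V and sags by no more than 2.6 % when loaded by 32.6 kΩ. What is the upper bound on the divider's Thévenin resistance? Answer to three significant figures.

Loading drop = R_th/(R_th + R_L) ≤ 0.0260, so R_th ≤ R_L · ε/(1−ε) = 32.6 kΩ × 0.0260/0.9740 = 870 Ω.

R_th ≤ 870 Ω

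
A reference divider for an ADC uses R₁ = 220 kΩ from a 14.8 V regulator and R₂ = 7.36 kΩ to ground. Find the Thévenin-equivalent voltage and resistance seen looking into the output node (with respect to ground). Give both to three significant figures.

V_th = 0.479 V, R_th = 7.12 kΩ

V_th is the open-circuit tap voltage: 14.8 × 7.36/(220 + 7.36) = 0.479 V.
With the supply zeroed, R₁ and R₂ appear in parallel from the tap: R_th = R₁‖R₂ = (220 × 7.36)/227.4 = 7.12 kΩ.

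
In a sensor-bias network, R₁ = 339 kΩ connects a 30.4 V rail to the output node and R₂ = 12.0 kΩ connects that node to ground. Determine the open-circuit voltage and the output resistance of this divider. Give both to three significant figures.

V_th = 1.04 V, R_th = 11.6 kΩ

V_th is the open-circuit tap voltage: 30.4 × 12.0/(339 + 12.0) = 1.04 V.
With the supply zeroed, R₁ and R₂ appear in parallel from the tap: R_th = R₁‖R₂ = (339 × 12.0)/351.0 = 11.6 kΩ.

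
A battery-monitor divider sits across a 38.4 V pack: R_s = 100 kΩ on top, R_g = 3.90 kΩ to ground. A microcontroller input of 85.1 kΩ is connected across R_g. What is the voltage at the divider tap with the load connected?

V_out ≈ 1.38 V

The load sits in parallel with R_g: R_g‖R_L = (3.90 × 85.1) / (3.90 + 85.1) = 3.729 kΩ.
V_out = 38.4 × 3.729 / (100 + 3.729) = 38.4 × 3.729/103.7 = 1.38 V.
(Unloaded it would have been 1.44 V.)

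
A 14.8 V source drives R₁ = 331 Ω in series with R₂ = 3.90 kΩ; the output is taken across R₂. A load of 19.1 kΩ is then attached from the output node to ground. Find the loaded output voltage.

The load sits in parallel with R₂: R₂‖R_L = (3900 × 19100) / (3900 + 19100) = 3239 Ω.
V_out = 14.8 × 3239 / (331 + 3239) = 14.8 × 3239/3570 = 13.4 V.
(Unloaded it would have been 13.6 V.)

V_out ≈ 13.4 V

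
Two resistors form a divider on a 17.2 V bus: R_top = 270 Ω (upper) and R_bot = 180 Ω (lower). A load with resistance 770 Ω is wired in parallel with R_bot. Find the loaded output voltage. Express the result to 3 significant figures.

V_out ≈ 6.03 V

The load sits in parallel with R_bot: R_bot‖R_L = (180 × 770) / (180 + 770) = 145.9 Ω.
V_out = 17.2 × 145.9 / (270 + 145.9) = 17.2 × 145.9/415.9 = 6.03 V.
(Unloaded it would have been 6.88 V.)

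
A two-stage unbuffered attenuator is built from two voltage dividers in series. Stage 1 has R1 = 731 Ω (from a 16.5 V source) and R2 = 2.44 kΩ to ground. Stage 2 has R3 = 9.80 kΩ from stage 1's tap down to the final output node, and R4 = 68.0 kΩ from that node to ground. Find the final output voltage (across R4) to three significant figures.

Stage 2 presents R3+R4 = 77800 Ω as a load on stage 1's tap.
Stage 1's lower leg becomes R2‖(R3+R4) = 2366 Ω, so V_mid = 16.5 × 2366/3097 = 12.61 V.
Stage 2 is itself unloaded: V_out = V_mid × R4/(R3+R4) = 12.61 × 68000/77800 = 11.0 V.

V_out ≈ 11.0 V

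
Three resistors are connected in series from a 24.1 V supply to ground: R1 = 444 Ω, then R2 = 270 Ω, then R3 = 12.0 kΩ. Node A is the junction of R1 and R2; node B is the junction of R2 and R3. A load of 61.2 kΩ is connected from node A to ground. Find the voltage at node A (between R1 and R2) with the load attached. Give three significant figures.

V ≈ 23.1 V

Below node A the series string R2+R3 = 12270 Ω sits in parallel with the 61200 Ω load: 10220 Ω.
V_A = 24.1 × 10220/(444 + 10220) = 23.1 V.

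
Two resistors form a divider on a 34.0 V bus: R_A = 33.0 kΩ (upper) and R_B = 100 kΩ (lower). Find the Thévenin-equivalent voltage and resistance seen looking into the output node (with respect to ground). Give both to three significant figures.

V_th = 25.6 V, R_th = 24.8 kΩ

V_th is the open-circuit tap voltage: 34.0 × 100/(33.0 + 100) = 25.6 V.
With the supply zeroed, R_A and R_B appear in parallel from the tap: R_th = R_A‖R_B = (33.0 × 100)/133.0 = 24.8 kΩ.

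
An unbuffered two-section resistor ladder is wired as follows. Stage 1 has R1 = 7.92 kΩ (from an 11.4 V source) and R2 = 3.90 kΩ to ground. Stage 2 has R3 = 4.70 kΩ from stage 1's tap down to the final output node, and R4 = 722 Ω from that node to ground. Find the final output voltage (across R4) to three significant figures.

V_out ≈ 0.338 V

Stage 2 presents R3+R4 = 5422 Ω as a load on stage 1's tap.
Stage 1's lower leg becomes R2‖(R3+R4) = 2268 Ω, so V_mid = 11.4 × 2268/10190 = 2.538 V.
Stage 2 is itself unloaded: V_out = V_mid × R4/(R3+R4) = 2.538 × 722/5422 = 0.338 V.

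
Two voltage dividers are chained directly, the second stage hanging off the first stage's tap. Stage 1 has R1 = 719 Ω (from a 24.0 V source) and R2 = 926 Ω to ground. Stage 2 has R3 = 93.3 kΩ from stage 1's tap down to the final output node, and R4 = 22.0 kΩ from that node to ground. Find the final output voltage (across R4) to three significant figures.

V_out ≈ 2.57 V

Stage 2 presents R3+R4 = 115300 Ω as a load on stage 1's tap.
Stage 1's lower leg becomes R2‖(R3+R4) = 918.6 Ω, so V_mid = 24.0 × 918.6/1638 = 13.46 V.
Stage 2 is itself unloaded: V_out = V_mid × R4/(R3+R4) = 13.46 × 22000/115300 = 2.57 V.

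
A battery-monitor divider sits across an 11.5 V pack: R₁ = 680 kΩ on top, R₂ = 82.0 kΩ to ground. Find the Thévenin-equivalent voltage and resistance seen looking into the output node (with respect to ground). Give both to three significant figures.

V_th = 1.24 V, R_th = 73.2 kΩ

V_th is the open-circuit tap voltage: 11.5 × 82.0/(680 + 82.0) = 1.24 V.
With the supply zeroed, R₁ and R₂ appear in parallel from the tap: R_th = R₁‖R₂ = (680 × 82.0)/762.0 = 73.2 kΩ.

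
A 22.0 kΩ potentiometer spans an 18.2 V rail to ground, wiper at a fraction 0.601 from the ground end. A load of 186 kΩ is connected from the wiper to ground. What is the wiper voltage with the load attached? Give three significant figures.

The wiper splits the pot into (1−α)R = 8.778 kΩ above and αR = 13.22 kΩ below.
Lower section ‖ load = 12.34 kΩ.
V_wiper = 18.2 × 12.34/(8.778 + 12.34) = 10.6 V.

V ≈ 10.6 V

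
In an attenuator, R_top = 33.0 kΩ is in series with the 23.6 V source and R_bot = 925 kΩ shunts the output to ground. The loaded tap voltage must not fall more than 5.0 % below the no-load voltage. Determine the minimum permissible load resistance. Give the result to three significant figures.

R_L(min) ≈ 605 kΩ

Output resistance R_th = R_top‖R_bot = (33.0 × 925)/958.0 = 31.86 kΩ.
The fractional drop is R_th/(R_th + R_L); requiring this ≤ 0.0500 gives R_L ≥ R_th(1/0.0500 − 1) = 31.86 × 19.00 = 605 kΩ.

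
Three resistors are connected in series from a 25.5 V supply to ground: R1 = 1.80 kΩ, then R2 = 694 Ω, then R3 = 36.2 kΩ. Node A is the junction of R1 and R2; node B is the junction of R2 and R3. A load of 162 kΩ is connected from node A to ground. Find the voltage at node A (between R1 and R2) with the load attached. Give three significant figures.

V ≈ 24.1 V

Below node A the series string R2+R3 = 36890 Ω sits in parallel with the 162000 Ω load: 30050 Ω.
V_A = 25.5 × 30050/(1800 + 30050) = 24.1 V.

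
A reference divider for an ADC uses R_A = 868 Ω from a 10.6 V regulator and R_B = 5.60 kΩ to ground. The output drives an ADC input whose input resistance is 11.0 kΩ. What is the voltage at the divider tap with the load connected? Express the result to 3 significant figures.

The load sits in parallel with R_B: R_B‖R_L = (5600 × 11000) / (5600 + 11000) = 3711 Ω.
V_out = 10.6 × 3711 / (868 + 3711) = 10.6 × 3711/4579 = 8.59 V.

V_out ≈ 8.59 V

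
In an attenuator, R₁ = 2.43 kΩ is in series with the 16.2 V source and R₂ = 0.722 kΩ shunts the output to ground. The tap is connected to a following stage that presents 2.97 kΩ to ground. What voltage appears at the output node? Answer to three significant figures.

V_out ≈ 3.13 V

The load sits in parallel with R₂: R₂‖R_L = (722 × 2970) / (722 + 2970) = 580.8 Ω.
V_out = 16.2 × 580.8 / (2430 + 580.8) = 16.2 × 580.8/3011 = 3.13 V.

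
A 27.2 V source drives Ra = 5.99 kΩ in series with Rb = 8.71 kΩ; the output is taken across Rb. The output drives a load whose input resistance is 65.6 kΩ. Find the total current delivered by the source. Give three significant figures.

Rb‖R_L = 7.689 kΩ, so the source sees Ra + Rb‖R_L = 13.68 kΩ.
I = 27.2 V / 13.68 kΩ = 1.99 mA.

I ≈ 1.99 mA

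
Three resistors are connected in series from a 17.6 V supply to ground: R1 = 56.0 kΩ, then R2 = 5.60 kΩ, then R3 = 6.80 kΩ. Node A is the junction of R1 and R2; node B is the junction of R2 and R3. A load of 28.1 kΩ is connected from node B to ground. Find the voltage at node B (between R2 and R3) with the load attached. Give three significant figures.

V ≈ 1.44 V

At node B, R3 is in parallel with the load: R3‖R_L = 5.475 kΩ.
Below node A the resistance is R2 + (R3‖R_L) = 11.08 kΩ, so V_A = 17.6 × 11.08/67.08 = 2.906 V.
Then V_B = V_A × (R3‖R_L)/(R2 + R3‖R_L) = 2.906 × 5.475/11.08 = 1.44 V.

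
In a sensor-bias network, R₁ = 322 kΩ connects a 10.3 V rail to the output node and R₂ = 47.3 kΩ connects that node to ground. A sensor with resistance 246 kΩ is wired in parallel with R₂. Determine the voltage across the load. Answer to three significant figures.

The load sits in parallel with R₂: R₂‖R_L = (47.3 × 246) / (47.3 + 246) = 39.67 kΩ.
V_out = 10.3 × 39.67 / (322 + 39.67) = 10.3 × 39.67/361.7 = 1.13 V.
(Unloaded it would have been 1.32 V.)

V_out ≈ 1.13 V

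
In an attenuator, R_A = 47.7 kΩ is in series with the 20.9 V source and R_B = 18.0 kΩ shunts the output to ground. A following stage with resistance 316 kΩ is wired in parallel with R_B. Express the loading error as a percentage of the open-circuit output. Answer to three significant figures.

The divider's output (Thévenin) resistance is R_A‖R_B = 13.07 kΩ.
Fractional drop under load = R_th/(R_th + R_L) = 13.07 / (13.07 + 316) = 0.03971.
So the output falls by 3.97 %.

3.97 %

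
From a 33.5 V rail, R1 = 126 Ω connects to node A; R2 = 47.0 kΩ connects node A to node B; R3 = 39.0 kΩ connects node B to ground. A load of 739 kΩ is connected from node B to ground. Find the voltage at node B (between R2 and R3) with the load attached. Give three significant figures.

V ≈ 14.7 V

At node B, R3 is in parallel with the load: R3‖R_L = 37040 Ω.
Below node A the resistance is R2 + (R3‖R_L) = 84040 Ω, so V_A = 33.5 × 84040/84170 = 33.45 V.
Then V_B = V_A × (R3‖R_L)/(R2 + R3‖R_L) = 33.45 × 37040/84040 = 14.7 V.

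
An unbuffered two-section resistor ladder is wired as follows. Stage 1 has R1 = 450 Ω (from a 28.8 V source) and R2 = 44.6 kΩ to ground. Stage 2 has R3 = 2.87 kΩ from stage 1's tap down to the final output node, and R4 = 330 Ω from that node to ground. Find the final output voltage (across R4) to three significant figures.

Stage 2 presents R3+R4 = 3200 Ω as a load on stage 1's tap.
Stage 1's lower leg becomes R2‖(R3+R4) = 2986 Ω, so V_mid = 28.8 × 2986/3436 = 25.03 V.
Stage 2 is itself unloaded: V_out = V_mid × R4/(R3+R4) = 25.03 × 330/3200 = 2.58 V.

V_out ≈ 2.58 V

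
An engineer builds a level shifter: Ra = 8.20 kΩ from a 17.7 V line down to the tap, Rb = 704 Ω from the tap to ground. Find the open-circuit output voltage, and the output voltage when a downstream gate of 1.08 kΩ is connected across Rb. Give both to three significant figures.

Open-circuit: V = 17.7 × 704/(8200 + 704) = 1.40 V.
With the load, Rb becomes Rb‖R_L = 426.2 Ω, so V = 17.7 × 426.2/8626 = 0.874 V.

Unloaded: 1.40 V; loaded: 0.874 V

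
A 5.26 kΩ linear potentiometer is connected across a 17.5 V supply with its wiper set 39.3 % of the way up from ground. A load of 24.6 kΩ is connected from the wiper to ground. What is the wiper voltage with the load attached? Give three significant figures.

V ≈ 6.54 V

The wiper splits the pot into (1−α)R = 3.193 kΩ above and αR = 2.067 kΩ below.
Lower section ‖ load = 1.907 kΩ.
V_wiper = 17.5 × 1.907/(3.193 + 1.907) = 6.54 V.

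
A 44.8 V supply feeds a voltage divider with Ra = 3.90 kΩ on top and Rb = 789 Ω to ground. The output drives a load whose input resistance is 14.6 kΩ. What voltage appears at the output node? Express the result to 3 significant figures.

V_out ≈ 7.21 V

The load sits in parallel with Rb: Rb‖R_L = (789 × 14600) / (789 + 14600) = 748.5 Ω.
V_out = 44.8 × 748.5 / (3900 + 748.5) = 44.8 × 748.5/4649 = 7.21 V.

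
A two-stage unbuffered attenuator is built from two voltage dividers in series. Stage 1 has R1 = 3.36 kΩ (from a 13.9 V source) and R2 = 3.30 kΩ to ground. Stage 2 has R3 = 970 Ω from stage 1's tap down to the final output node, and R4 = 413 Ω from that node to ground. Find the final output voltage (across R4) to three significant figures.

Stage 2 presents R3+R4 = 1383 Ω as a load on stage 1's tap.
Stage 1's lower leg becomes R2‖(R3+R4) = 974.6 Ω, so V_mid = 13.9 × 974.6/4335 = 3.125 V.
Stage 2 is itself unloaded: V_out = V_mid × R4/(R3+R4) = 3.125 × 413/1383 = 0.933 V.

V_out ≈ 0.933 V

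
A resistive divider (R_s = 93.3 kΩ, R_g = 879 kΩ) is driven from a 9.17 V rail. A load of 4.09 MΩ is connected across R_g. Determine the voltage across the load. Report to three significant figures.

V_out ≈ 8.12 V

The load sits in parallel with R_g: R_g‖R_L = (879 × 4090) / (879 + 4090) = 723.5 kΩ.
V_out = 9.17 × 723.5 / (93.3 + 723.5) = 9.17 × 723.5/816.8 = 8.12 V.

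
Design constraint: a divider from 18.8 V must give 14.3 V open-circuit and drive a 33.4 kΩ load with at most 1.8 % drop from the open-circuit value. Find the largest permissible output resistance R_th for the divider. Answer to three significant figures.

R_th ≤ 612 Ω

Loading drop = R_th/(R_th + R_L) ≤ 0.0180, so R_th ≤ R_L · ε/(1−ε) = 33.4 kΩ × 0.0180/0.9820 = 612 Ω.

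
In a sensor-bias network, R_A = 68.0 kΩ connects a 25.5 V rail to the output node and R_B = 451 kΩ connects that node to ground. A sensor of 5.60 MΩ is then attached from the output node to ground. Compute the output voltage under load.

V_out ≈ 21.9 V

The load sits in parallel with R_B: R_B‖R_L = (451 × 5600) / (451 + 5600) = 417.4 kΩ.
V_out = 25.5 × 417.4 / (68.0 + 417.4) = 25.5 × 417.4/485.4 = 21.9 V.
(Unloaded it would have been 22.2 V.)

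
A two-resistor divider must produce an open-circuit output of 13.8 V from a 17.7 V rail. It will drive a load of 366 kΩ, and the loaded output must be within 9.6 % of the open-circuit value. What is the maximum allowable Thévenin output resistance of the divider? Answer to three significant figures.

R_th ≤ 38.9 kΩ

Loading drop = R_th/(R_th + R_L) ≤ 0.0960, so R_th ≤ R_L · ε/(1−ε) = 366 kΩ × 0.0960/0.9040 = 38.9 kΩ.
(Any R1, R2 with R2/(R1+R2) = 0.780 and R1‖R2 ≤ 38.9 kΩ will meet the spec.)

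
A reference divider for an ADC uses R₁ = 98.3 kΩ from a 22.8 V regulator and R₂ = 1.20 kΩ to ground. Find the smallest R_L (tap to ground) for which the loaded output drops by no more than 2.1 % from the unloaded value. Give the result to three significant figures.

Output resistance R_th = R₁‖R₂ = (98.3 × 1.20)/99.50 = 1.186 kΩ.
The fractional drop is R_th/(R_th + R_L); requiring this ≤ 0.0210 gives R_L ≥ R_th(1/0.0210 − 1) = 1.186 × 46.62 = 55.3 kΩ.

R_L(min) ≈ 55.3 kΩ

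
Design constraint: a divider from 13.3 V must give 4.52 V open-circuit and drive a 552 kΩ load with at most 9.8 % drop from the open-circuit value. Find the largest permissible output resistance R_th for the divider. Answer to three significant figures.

R_th ≤ 60.0 kΩ

Loading drop = R_th/(R_th + R_L) ≤ 0.0980, so R_th ≤ R_L · ε/(1−ε) = 552 kΩ × 0.0980/0.9020 = 60.0 kΩ.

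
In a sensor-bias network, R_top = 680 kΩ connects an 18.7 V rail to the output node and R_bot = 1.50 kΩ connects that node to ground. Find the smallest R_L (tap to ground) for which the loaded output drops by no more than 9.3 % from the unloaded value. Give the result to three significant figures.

R_L(min) ≈ 14.6 kΩ

Output resistance R_th = R_top‖R_bot = (680 × 1.50)/681.5 = 1.497 kΩ.
The fractional drop is R_th/(R_th + R_L); requiring this ≤ 0.0930 gives R_L ≥ R_th(1/0.0930 − 1) = 1.497 × 9.753 = 14.6 kΩ.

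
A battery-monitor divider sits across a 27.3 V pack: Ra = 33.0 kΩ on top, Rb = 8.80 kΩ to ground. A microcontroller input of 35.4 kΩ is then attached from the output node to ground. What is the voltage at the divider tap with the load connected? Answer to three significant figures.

The load sits in parallel with Rb: Rb‖R_L = (8.80 × 35.4) / (8.80 + 35.4) = 7.048 kΩ.
V_out = 27.3 × 7.048 / (33.0 + 7.048) = 27.3 × 7.048/40.05 = 4.80 V.
(Unloaded it would have been 5.75 V.)

V_out ≈ 4.80 V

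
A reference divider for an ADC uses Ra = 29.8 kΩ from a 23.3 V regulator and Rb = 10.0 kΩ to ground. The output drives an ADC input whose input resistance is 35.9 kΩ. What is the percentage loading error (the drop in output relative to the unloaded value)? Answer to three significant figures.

17.3 %

Unloaded V = 23.3 × 10.0/39.80 = 5.854 V.
Loaded: Rb‖R_L = 7.821 kΩ, giving V = 23.3 × 7.821/37.62 = 4.844 V.
Drop = (5.854 − 4.844) / 5.854 = 17.3 %.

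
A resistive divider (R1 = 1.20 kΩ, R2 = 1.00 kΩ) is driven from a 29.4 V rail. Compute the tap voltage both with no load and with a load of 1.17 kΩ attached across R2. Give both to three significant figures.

Unloaded: 13.4 V; loaded: 9.11 V

Open-circuit: V = 29.4 × 1.00/(1.20 + 1.00) = 13.4 V.
With the load, R2 becomes R2‖R_L = 0.5392 kΩ, so V = 29.4 × 0.5392/1.739 = 9.11 V.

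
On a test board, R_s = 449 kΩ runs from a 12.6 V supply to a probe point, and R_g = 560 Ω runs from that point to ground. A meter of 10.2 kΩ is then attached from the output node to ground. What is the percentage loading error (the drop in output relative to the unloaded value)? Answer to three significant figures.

The divider's output (Thévenin) resistance is R_s‖R_g = 559.3 Ω.
Fractional drop under load = R_th/(R_th + R_L) = 559.3 / (559.3 + 10200) = 0.05198.
So the output falls by 5.20 %.

5.20 %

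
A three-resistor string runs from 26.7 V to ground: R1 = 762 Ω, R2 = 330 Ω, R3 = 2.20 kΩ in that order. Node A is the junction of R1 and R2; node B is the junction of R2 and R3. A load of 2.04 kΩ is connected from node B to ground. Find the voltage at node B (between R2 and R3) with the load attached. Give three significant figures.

At node B, R3 is in parallel with the load: R3‖R_L = 1058 Ω.
Below node A the resistance is R2 + (R3‖R_L) = 1388 Ω, so V_A = 26.7 × 1388/2150 = 17.24 V.
Then V_B = V_A × (R3‖R_L)/(R2 + R3‖R_L) = 17.24 × 1058/1388 = 13.1 V.

V ≈ 13.1 V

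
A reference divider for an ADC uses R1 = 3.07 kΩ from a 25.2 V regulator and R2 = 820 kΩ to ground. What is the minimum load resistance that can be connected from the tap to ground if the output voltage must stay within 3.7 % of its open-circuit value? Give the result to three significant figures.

R_L(min) ≈ 79.6 kΩ

Output resistance R_th = R1‖R2 = (3.07 × 820)/823.1 = 3.059 kΩ.
The fractional drop is R_th/(R_th + R_L); requiring this ≤ 0.0370 gives R_L ≥ R_th(1/0.0370 − 1) = 3.059 × 26.03 = 79.6 kΩ.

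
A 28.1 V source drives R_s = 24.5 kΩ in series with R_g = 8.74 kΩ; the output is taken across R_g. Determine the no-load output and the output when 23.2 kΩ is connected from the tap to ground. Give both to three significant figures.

Unloaded: 7.39 V; loaded: 5.78 V

Open-circuit: V = 28.1 × 8.74/(24.5 + 8.74) = 7.39 V.
With the load, R_g becomes R_g‖R_L = 6.348 kΩ, so V = 28.1 × 6.348/30.85 = 5.78 V.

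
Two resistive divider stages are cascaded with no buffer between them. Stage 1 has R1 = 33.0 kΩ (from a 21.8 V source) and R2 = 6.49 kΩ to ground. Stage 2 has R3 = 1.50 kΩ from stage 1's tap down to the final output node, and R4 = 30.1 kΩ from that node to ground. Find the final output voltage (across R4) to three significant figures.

Stage 2 presents R3+R4 = 31.60 kΩ as a load on stage 1's tap.
Stage 1's lower leg becomes R2‖(R3+R4) = 5.384 kΩ, so V_mid = 21.8 × 5.384/38.38 = 3.058 V.
Stage 2 is itself unloaded: V_out = V_mid × R4/(R3+R4) = 3.058 × 30.1/31.60 = 2.91 V.

V_out ≈ 2.91 V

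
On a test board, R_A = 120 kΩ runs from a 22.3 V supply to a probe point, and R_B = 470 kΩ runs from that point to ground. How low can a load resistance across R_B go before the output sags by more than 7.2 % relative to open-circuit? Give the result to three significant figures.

Output resistance R_th = R_A‖R_B = (120 × 470)/590.0 = 95.59 kΩ.
The fractional drop is R_th/(R_th + R_L); requiring this ≤ 0.0720 gives R_L ≥ R_th(1/0.0720 − 1) = 95.59 × 12.89 = 1.23 MΩ.

R_L(min) ≈ 1.23 MΩ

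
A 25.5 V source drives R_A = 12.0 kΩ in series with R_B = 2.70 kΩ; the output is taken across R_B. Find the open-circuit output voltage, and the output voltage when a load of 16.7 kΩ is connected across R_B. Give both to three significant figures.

Unloaded: 4.68 V; loaded: 4.14 V

Open-circuit: V = 25.5 × 2.70/(12.0 + 2.70) = 4.68 V.
With the load, R_B becomes R_B‖R_L = 2.324 kΩ, so V = 25.5 × 2.324/14.32 = 4.14 V.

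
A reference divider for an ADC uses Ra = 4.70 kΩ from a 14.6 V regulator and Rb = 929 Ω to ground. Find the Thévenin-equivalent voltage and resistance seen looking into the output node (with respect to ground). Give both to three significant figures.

V_th = 2.41 V, R_th = 776 Ω

V_th is the open-circuit tap voltage: 14.6 × 929/(4700 + 929) = 2.41 V.
With the supply zeroed, Ra and Rb appear in parallel from the tap: R_th = Ra‖Rb = (4700 × 929)/5629 = 776 Ω.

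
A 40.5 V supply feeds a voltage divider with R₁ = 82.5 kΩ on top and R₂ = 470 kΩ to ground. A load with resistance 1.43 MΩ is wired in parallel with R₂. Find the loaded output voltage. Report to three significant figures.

The load sits in parallel with R₂: R₂‖R_L = (470 × 1430) / (470 + 1430) = 353.7 kΩ.
V_out = 40.5 × 353.7 / (82.5 + 353.7) = 40.5 × 353.7/436.2 = 32.8 V.

V_out ≈ 32.8 V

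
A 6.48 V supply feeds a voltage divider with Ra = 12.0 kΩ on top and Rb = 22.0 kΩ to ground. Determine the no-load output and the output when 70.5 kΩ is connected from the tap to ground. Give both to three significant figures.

Open-circuit: V = 6.48 × 22.0/(12.0 + 22.0) = 4.19 V.
With the load, Rb becomes Rb‖R_L = 16.77 kΩ, so V = 6.48 × 16.77/28.77 = 3.78 V.

Unloaded: 4.19 V; loaded: 3.78 V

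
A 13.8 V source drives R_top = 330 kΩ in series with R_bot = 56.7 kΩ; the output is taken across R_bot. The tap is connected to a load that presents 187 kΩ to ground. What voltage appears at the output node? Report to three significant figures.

V_out ≈ 1.61 V

The load sits in parallel with R_bot: R_bot‖R_L = (56.7 × 187) / (56.7 + 187) = 43.51 kΩ.
V_out = 13.8 × 43.51 / (330 + 43.51) = 13.8 × 43.51/373.5 = 1.61 V.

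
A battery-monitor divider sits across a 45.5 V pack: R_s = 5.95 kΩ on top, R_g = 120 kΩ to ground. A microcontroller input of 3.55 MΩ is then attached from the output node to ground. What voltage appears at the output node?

V_out ≈ 43.3 V

The load sits in parallel with R_g: R_g‖R_L = (120 × 3550) / (120 + 3550) = 116.1 kΩ.
V_out = 45.5 × 116.1 / (5.95 + 116.1) = 45.5 × 116.1/122.0 = 43.3 V.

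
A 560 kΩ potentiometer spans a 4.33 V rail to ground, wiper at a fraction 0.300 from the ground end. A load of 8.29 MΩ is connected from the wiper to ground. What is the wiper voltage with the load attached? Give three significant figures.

The wiper splits the pot into (1−α)R = 392.0 kΩ above and αR = 168.0 kΩ below.
Lower section ‖ load = 164.7 kΩ.
V_wiper = 4.33 × 164.7/(392.0 + 164.7) = 1.28 V.

V ≈ 1.28 V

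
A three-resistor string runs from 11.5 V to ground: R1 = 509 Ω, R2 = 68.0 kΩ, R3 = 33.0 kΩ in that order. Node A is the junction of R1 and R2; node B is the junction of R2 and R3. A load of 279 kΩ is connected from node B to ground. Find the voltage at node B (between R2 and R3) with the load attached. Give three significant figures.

V ≈ 3.46 V

At node B, R3 is in parallel with the load: R3‖R_L = 29510 Ω.
Below node A the resistance is R2 + (R3‖R_L) = 97510 Ω, so V_A = 11.5 × 97510/98020 = 11.44 V.
Then V_B = V_A × (R3‖R_L)/(R2 + R3‖R_L) = 11.44 × 29510/97510 = 3.46 V.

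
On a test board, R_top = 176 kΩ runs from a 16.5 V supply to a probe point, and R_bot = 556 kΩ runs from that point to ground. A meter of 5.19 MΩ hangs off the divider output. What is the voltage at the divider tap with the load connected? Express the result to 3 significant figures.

The load sits in parallel with R_bot: R_bot‖R_L = (556 × 5190) / (556 + 5190) = 502.2 kΩ.
V_out = 16.5 × 502.2 / (176 + 502.2) = 16.5 × 502.2/678.2 = 12.2 V.

V_out ≈ 12.2 V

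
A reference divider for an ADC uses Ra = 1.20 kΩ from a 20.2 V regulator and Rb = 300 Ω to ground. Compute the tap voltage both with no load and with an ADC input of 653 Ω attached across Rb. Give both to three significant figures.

Open-circuit: V = 20.2 × 300/(1200 + 300) = 4.04 V.
With the load, Rb becomes Rb‖R_L = 205.6 Ω, so V = 20.2 × 205.6/1406 = 2.95 V.

Unloaded: 4.04 V; loaded: 2.95 V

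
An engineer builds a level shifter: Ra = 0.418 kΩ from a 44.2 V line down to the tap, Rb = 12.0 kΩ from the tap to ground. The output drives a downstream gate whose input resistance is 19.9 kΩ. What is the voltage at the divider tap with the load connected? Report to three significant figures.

V_out ≈ 41.9 V

The load sits in parallel with Rb: Rb‖R_L = (12000 × 19900) / (12000 + 19900) = 7486 Ω.
V_out = 44.2 × 7486 / (418 + 7486) = 44.2 × 7486/7904 = 41.9 V.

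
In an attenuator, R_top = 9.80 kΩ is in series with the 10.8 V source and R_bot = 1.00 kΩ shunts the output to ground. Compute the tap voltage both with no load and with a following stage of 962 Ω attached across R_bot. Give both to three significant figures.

Unloaded: 1.00 V; loaded: 0.515 V

Open-circuit: V = 10.8 × 1000/(9800 + 1000) = 1.00 V.
With the load, R_bot becomes R_bot‖R_L = 490.3 Ω, so V = 10.8 × 490.3/10290 = 0.515 V.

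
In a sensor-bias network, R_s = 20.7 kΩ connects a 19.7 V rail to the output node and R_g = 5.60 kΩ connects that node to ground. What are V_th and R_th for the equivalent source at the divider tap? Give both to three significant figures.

V_th = 4.19 V, R_th = 4.41 kΩ

V_th is the open-circuit tap voltage: 19.7 × 5.60/(20.7 + 5.60) = 4.19 V.
With the supply zeroed, R_s and R_g appear in parallel from the tap: R_th = R_s‖R_g = (20.7 × 5.60)/26.30 = 4.41 kΩ.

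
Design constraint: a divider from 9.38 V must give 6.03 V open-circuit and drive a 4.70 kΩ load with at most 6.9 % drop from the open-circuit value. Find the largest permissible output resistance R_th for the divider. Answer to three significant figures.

Loading drop = R_th/(R_th + R_L) ≤ 0.0690, so R_th ≤ R_L · ε/(1−ε) = 4.70 kΩ × 0.0690/0.9310 = 348 Ω.

R_th ≤ 348 Ω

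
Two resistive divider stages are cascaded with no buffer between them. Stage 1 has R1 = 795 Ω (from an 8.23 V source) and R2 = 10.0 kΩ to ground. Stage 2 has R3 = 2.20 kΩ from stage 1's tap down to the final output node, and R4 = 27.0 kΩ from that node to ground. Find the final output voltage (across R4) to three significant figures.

V_out ≈ 6.88 V

Stage 2 presents R3+R4 = 29200 Ω as a load on stage 1's tap.
Stage 1's lower leg becomes R2‖(R3+R4) = 7449 Ω, so V_mid = 8.23 × 7449/8244 = 7.436 V.
Stage 2 is itself unloaded: V_out = V_mid × R4/(R3+R4) = 7.436 × 27000/29200 = 6.88 V.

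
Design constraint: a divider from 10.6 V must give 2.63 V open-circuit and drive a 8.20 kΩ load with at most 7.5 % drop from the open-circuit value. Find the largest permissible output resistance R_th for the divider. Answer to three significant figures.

R_th ≤ 665 Ω

Loading drop = R_th/(R_th + R_L) ≤ 0.0750, so R_th ≤ R_L · ε/(1−ε) = 8.20 kΩ × 0.0750/0.9250 = 665 Ω.
(Any R1, R2 with R2/(R1+R2) = 0.248 and R1‖R2 ≤ 665 Ω will meet the spec.)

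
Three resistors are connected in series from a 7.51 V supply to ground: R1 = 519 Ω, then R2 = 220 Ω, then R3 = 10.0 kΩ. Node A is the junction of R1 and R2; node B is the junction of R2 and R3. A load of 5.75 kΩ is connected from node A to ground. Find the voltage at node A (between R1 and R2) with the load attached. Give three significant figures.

V ≈ 6.58 V

Below node A the series string R2+R3 = 10220 Ω sits in parallel with the 5750 Ω load: 3680 Ω.
V_A = 7.51 × 3680/(519 + 3680) = 6.58 V.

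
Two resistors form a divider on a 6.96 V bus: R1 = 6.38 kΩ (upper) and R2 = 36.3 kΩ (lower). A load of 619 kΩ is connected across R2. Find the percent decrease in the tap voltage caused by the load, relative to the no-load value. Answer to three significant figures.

0.869 %

The divider's output (Thévenin) resistance is R1‖R2 = 5.426 kΩ.
Fractional drop under load = R_th/(R_th + R_L) = 5.426 / (5.426 + 619) = 0.008690.
So the output falls by 0.869 %.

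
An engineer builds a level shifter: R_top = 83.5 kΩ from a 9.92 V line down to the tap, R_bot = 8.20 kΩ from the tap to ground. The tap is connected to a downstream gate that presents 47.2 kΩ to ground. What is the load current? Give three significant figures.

R_bot‖R_L = 6.986 kΩ; V_out = 9.92 × 6.986/90.49 = 0.7659 V.
I_L = V_out / R_L = 0.7659 / 47.2 kΩ = 0.0162 mA.

I_L ≈ 0.0162 mA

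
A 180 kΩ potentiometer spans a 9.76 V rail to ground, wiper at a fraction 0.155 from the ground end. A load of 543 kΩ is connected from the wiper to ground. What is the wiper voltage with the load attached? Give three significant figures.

The wiper splits the pot into (1−α)R = 152.1 kΩ above and αR = 27.90 kΩ below.
Lower section ‖ load = 26.54 kΩ.
V_wiper = 9.76 × 26.54/(152.1 + 26.54) = 1.45 V.

V ≈ 1.45 V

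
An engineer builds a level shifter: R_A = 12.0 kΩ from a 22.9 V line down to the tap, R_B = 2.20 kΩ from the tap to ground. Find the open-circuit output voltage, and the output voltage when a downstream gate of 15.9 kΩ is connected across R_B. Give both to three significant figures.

Open-circuit: V = 22.9 × 2.20/(12.0 + 2.20) = 3.55 V.
With the load, R_B becomes R_B‖R_L = 1.933 kΩ, so V = 22.9 × 1.933/13.93 = 3.18 V.

Unloaded: 3.55 V; loaded: 3.18 V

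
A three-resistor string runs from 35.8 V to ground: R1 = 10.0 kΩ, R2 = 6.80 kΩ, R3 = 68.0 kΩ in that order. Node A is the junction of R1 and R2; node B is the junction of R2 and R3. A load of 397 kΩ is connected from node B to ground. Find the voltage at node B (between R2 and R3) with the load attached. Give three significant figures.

V ≈ 27.8 V

At node B, R3 is in parallel with the load: R3‖R_L = 58.06 kΩ.
Below node A the resistance is R2 + (R3‖R_L) = 64.86 kΩ, so V_A = 35.8 × 64.86/74.86 = 31.02 V.
Then V_B = V_A × (R3‖R_L)/(R2 + R3‖R_L) = 31.02 × 58.06/64.86 = 27.8 V.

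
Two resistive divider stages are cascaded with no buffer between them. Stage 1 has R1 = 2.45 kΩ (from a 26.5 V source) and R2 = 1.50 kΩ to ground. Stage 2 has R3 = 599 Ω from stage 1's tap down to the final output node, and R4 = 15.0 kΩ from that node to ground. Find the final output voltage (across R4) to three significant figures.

Stage 2 presents R3+R4 = 15600 Ω as a load on stage 1's tap.
Stage 1's lower leg becomes R2‖(R3+R4) = 1368 Ω, so V_mid = 26.5 × 1368/3818 = 9.497 V.
Stage 2 is itself unloaded: V_out = V_mid × R4/(R3+R4) = 9.497 × 15000/15600 = 9.13 V.

V_out ≈ 9.13 V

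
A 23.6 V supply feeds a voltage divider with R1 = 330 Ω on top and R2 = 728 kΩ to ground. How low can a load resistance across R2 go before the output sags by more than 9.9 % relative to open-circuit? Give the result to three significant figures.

R_L(min) ≈ 3.00 kΩ

Output resistance R_th = R1‖R2 = (330 × 728000)/728300 = 329.9 Ω.
The fractional drop is R_th/(R_th + R_L); requiring this ≤ 0.0990 gives R_L ≥ R_th(1/0.0990 − 1) = 329.9 × 9.101 = 3.00 kΩ.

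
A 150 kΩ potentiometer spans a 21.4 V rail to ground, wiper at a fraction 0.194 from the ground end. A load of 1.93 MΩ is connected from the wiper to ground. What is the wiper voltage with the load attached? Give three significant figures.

The wiper splits the pot into (1−α)R = 120.9 kΩ above and αR = 29.10 kΩ below.
Lower section ‖ load = 28.67 kΩ.
V_wiper = 21.4 × 28.67/(120.9 + 28.67) = 4.10 V.

V ≈ 4.10 V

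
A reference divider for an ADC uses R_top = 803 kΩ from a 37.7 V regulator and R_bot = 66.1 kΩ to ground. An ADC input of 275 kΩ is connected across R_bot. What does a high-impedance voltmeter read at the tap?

V_out ≈ 2.35 V

The load sits in parallel with R_bot: R_bot‖R_L = (66.1 × 275) / (66.1 + 275) = 53.29 kΩ.
V_out = 37.7 × 53.29 / (803 + 53.29) = 37.7 × 53.29/856.3 = 2.35 V.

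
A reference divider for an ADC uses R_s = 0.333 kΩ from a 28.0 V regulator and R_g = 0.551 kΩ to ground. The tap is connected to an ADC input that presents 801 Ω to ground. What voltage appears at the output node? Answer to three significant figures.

V_out ≈ 13.9 V

The load sits in parallel with R_g: R_g‖R_L = (551 × 801) / (551 + 801) = 326.4 Ω.
V_out = 28.0 × 326.4 / (333 + 326.4) = 28.0 × 326.4/659.4 = 13.9 V.
(Unloaded it would have been 17.5 V.)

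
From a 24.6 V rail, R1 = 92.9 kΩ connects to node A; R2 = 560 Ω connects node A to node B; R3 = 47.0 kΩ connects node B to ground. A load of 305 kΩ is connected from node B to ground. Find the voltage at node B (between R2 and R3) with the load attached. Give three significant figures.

V ≈ 7.47 V

At node B, R3 is in parallel with the load: R3‖R_L = 40720 Ω.
Below node A the resistance is R2 + (R3‖R_L) = 41280 Ω, so V_A = 24.6 × 41280/134200 = 7.569 V.
Then V_B = V_A × (R3‖R_L)/(R2 + R3‖R_L) = 7.569 × 40720/41280 = 7.47 V.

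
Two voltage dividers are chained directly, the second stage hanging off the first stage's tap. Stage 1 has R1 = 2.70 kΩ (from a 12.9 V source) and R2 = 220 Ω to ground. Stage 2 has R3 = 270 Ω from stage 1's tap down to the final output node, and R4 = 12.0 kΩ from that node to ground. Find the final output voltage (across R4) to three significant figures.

Stage 2 presents R3+R4 = 12270 Ω as a load on stage 1's tap.
Stage 1's lower leg becomes R2‖(R3+R4) = 216.1 Ω, so V_mid = 12.9 × 216.1/2916 = 0.9561 V.
Stage 2 is itself unloaded: V_out = V_mid × R4/(R3+R4) = 0.9561 × 12000/12270 = 0.935 V.

V_out ≈ 0.935 V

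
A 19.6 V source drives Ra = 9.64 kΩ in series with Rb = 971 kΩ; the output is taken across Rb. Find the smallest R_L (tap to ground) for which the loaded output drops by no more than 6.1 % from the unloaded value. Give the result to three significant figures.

Output resistance R_th = Ra‖Rb = (9.64 × 971)/980.6 = 9.545 kΩ.
The fractional drop is R_th/(R_th + R_L); requiring this ≤ 0.0610 gives R_L ≥ R_th(1/0.0610 − 1) = 9.545 × 15.39 = 147 kΩ.

R_L(min) ≈ 147 kΩ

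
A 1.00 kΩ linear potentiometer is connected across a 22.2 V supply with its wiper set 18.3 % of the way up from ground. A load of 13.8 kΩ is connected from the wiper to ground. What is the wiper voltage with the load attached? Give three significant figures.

V ≈ 4.02 V

The wiper splits the pot into (1−α)R = 817.0 Ω above and αR = 183.0 Ω below.
Lower section ‖ load = 180.6 Ω.
V_wiper = 22.2 × 180.6/(817.0 + 180.6) = 4.02 V.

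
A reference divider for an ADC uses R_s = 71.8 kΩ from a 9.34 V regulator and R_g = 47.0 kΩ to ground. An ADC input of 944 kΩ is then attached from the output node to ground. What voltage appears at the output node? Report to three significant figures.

The load sits in parallel with R_g: R_g‖R_L = (47.0 × 944) / (47.0 + 944) = 44.77 kΩ.
V_out = 9.34 × 44.77 / (71.8 + 44.77) = 9.34 × 44.77/116.6 = 3.59 V.

V_out ≈ 3.59 V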